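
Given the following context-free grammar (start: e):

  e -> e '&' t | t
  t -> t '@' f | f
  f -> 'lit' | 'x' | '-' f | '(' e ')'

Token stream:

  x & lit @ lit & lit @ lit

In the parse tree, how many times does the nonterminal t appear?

5

[e [e [e [t [f x]]] & [t [t [f lit]] @ [f lit]]] & [t [t [f lit]] @ [f lit]]]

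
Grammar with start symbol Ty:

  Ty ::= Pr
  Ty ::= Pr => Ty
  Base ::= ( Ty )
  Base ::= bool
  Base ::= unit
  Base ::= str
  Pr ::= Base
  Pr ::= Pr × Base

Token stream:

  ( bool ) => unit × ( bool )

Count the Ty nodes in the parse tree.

[Ty [Pr [Base ( [Ty [Pr [Base bool]]] )]] => [Ty [Pr [Pr [Base unit]] × [Base ( [Ty [Pr [Base bool]]] )]]]]

4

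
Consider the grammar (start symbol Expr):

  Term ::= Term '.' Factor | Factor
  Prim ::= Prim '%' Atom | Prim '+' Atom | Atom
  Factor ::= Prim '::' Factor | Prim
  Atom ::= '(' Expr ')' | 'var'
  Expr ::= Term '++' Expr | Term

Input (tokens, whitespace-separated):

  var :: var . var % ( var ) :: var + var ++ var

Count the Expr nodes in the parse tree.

[Expr [Term [Term [Factor [Prim [Atom var]] :: [Factor [Prim [Atom var]]]]] . [Factor [Prim [Prim [Atom var]] % [Atom ( [Expr [Term [Factor [Prim [Atom var]]]]] )]] :: [Factor [Prim [Prim [Atom var]] + [Atom var]]]]] ++ [Expr [Term [Factor [Prim [Atom var]]]]]]

3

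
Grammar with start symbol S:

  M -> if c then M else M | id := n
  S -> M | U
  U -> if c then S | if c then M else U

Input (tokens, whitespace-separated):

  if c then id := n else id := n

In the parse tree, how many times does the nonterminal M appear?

3

[S [M if c then [M id := n] else [M id := n]]]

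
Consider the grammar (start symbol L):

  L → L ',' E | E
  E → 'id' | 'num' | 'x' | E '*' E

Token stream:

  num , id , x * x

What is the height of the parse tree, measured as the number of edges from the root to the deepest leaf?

[L [L [L [E num]] , [E id]] , [E [E x] * [E x]]]

4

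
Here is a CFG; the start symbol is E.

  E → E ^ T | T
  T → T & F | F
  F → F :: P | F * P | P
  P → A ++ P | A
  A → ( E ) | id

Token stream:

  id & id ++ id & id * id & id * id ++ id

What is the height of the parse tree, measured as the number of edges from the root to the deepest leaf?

[E [T [T [T [T [F [P [A id]]]] & [F [P [A id] ++ [P [A id]]]]] & [F [F [P [A id]]] * [P [A id]]]] & [F [F [P [A id]]] * [P [A id] ++ [P [A id]]]]]]

8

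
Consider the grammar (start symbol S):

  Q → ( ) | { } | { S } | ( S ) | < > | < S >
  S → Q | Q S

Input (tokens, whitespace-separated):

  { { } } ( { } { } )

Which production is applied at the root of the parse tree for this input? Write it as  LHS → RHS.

S → Q S

[S [Q { [S [Q { }]] }] [S [Q ( [S [Q { }] [S [Q { }]]] )]]]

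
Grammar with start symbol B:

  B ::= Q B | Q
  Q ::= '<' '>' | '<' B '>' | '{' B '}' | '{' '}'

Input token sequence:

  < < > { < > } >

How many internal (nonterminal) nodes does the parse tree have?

8

[B [Q < [B [Q < >] [B [Q { [B [Q < >]] }]]] >]]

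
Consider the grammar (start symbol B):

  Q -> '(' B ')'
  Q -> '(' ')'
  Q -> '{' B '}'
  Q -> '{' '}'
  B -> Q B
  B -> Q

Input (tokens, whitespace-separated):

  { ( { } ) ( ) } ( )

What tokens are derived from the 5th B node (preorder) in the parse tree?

( )

[B [Q { [B [Q ( [B [Q { }]] )] [B [Q ( )]]] }] [B [Q ( )]]]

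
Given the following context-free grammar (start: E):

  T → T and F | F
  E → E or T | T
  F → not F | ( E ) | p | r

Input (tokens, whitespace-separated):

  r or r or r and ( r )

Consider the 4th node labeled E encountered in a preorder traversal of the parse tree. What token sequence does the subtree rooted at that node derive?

r

[E [E [E [T [F r]]] or [T [F r]]] or [T [T [F r]] and [F ( [E [T [F r]]] )]]]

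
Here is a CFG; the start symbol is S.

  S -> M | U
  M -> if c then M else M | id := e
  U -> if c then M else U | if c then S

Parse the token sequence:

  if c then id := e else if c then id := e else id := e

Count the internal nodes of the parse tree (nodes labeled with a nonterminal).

[S [M if c then [M id := e] else [M if c then [M id := e] else [M id := e]]]]

6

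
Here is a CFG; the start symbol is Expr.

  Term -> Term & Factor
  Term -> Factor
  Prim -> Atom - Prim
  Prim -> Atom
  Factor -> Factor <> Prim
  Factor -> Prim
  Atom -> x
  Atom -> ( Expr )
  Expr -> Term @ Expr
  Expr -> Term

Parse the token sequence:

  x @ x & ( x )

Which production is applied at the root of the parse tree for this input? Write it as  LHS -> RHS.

Expr -> Term @ Expr

[Expr [Term [Factor [Prim [Atom x]]]] @ [Expr [Term [Term [Factor [Prim [Atom x]]]] & [Factor [Prim [Atom ( [Expr [Term [Factor [Prim [Atom x]]]]] )]]]]]]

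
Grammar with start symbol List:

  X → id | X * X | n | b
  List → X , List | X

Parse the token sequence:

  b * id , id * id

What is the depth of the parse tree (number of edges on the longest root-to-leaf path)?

4

[List [X [X b] * [X id]] , [List [X [X id] * [X id]]]]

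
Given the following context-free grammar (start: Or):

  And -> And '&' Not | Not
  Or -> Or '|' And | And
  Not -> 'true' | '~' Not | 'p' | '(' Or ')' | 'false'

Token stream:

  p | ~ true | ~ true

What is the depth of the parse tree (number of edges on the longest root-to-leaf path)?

5

[Or [Or [Or [And [Not p]]] | [And [Not ~ [Not true]]]] | [And [Not ~ [Not true]]]]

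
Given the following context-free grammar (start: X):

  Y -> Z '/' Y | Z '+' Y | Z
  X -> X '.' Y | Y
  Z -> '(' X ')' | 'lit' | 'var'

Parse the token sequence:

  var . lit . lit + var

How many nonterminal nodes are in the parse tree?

[X [X [X [Y [Z var]]] . [Y [Z lit]]] . [Y [Z lit] + [Y [Z var]]]]

11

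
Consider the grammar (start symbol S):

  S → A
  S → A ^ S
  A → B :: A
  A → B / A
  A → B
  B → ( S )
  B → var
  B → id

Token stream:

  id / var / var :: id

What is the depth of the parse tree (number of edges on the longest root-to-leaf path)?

[S [A [B id] / [A [B var] / [A [B var] :: [A [B id]]]]]]

6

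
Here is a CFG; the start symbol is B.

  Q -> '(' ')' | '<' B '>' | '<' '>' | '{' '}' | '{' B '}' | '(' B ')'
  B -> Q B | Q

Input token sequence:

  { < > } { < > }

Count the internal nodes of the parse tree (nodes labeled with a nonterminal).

[B [Q { [B [Q < >]] }] [B [Q { [B [Q < >]] }]]]

8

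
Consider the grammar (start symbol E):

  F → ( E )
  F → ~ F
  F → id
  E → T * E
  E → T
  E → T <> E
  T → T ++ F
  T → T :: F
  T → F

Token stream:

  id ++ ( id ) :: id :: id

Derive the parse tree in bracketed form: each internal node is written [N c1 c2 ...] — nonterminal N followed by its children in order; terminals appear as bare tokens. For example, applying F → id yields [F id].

[E [T [T [T [T [F id]] ++ [F ( [E [T [F id]]] )]] :: [F id]] :: [F id]]]

E
T
T :: F
T :: F :: F
T ++ F :: F :: F
F ++ F :: F :: F
id ++ F :: F :: F
id ++ ( E ) :: F :: F
id ++ ( T ) :: F :: F
id ++ ( F ) :: F :: F
id ++ ( id ) :: F :: F
id ++ ( id ) :: id :: F
id ++ ( id ) :: id :: id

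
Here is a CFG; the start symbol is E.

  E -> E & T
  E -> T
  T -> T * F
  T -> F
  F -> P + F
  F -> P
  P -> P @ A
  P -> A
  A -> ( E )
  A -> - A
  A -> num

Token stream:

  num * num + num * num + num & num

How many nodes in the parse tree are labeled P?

[E [E [T [T [T [F [P [A num]]]] * [F [P [A num]] + [F [P [A num]]]]] * [F [P [A num]] + [F [P [A num]]]]]] & [T [F [P [A num]]]]]

6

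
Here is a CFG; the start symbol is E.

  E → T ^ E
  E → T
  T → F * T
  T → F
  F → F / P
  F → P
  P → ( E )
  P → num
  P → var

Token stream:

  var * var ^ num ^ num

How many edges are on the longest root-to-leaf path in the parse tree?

[E [T [F [P var]] * [T [F [P var]]]] ^ [E [T [F [P num]]] ^ [E [T [F [P num]]]]]]

6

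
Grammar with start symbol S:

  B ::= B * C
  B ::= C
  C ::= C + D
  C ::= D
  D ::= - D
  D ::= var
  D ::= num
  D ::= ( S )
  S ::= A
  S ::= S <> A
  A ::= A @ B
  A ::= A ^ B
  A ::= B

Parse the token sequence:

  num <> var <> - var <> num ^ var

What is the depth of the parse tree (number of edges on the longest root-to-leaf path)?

8

[S [S [S [S [A [B [C [D num]]]]] <> [A [B [C [D var]]]]] <> [A [B [C [D - [D var]]]]]] <> [A [A [B [C [D num]]]] ^ [B [C [D var]]]]]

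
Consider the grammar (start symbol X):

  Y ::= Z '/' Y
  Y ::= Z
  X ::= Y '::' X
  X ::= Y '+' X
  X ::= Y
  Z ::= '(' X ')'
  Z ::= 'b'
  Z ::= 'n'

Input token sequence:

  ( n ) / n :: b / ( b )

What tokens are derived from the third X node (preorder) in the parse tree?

b / ( b )

[X [Y [Z ( [X [Y [Z n]]] )] / [Y [Z n]]] :: [X [Y [Z b] / [Y [Z ( [X [Y [Z b]]] )]]]]]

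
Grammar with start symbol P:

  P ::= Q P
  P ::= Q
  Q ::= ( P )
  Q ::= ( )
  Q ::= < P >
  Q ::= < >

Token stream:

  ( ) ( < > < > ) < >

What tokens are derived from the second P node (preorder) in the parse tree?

( < > < > ) < >

[P [Q ( )] [P [Q ( [P [Q < >] [P [Q < >]]] )] [P [Q < >]]]]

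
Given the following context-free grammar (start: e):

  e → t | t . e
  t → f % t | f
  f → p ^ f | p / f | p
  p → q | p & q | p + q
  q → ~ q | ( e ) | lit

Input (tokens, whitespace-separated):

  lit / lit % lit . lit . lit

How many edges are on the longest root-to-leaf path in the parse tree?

[e [t [f [p [q lit]] / [f [p [q lit]]]] % [t [f [p [q lit]]]]] . [e [t [f [p [q lit]]]] . [e [t [f [p [q lit]]]]]]]

7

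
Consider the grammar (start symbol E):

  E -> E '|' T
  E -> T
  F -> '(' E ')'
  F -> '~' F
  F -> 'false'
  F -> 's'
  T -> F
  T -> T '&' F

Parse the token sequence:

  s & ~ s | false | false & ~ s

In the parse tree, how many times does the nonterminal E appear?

3

[E [E [E [T [T [F s]] & [F ~ [F s]]]] | [T [F false]]] | [T [T [F false]] & [F ~ [F s]]]]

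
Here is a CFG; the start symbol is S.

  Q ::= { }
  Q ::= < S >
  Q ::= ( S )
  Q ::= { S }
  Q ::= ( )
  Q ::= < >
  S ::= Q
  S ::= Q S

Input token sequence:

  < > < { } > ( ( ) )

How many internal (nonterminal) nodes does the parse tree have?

10

[S [Q < >] [S [Q < [S [Q { }]] >] [S [Q ( [S [Q ( )]] )]]]]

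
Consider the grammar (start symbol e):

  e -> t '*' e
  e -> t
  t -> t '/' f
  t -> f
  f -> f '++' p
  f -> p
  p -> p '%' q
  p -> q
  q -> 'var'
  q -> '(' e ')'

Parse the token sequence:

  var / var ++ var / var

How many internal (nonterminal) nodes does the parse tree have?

16

[e [t [t [t [f [p [q var]]]] / [f [f [p [q var]]] ++ [p [q var]]]] / [f [p [q var]]]]]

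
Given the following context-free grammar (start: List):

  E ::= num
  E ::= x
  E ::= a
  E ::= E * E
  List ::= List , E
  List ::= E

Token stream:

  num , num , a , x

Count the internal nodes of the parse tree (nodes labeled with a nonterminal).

[List [List [List [List [E num]] , [E num]] , [E a]] , [E x]]

8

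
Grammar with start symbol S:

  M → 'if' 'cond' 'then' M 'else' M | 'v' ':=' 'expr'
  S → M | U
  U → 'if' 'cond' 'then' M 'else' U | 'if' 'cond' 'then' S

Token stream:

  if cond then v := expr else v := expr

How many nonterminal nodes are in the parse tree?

[S [M if cond then [M v := expr] else [M v := expr]]]

4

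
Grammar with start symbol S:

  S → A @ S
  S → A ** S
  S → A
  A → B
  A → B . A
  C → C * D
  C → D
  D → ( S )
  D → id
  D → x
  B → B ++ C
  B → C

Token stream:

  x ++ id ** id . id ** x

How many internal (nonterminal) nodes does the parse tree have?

[S [A [B [B [C [D x]]] ++ [C [D id]]]] ** [S [A [B [C [D id]]] . [A [B [C [D id]]]]] ** [S [A [B [C [D x]]]]]]]

22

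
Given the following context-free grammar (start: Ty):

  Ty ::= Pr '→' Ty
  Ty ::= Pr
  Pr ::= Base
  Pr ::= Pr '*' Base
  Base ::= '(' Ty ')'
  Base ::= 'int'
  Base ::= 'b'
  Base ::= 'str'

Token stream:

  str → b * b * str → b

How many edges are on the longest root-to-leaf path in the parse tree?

[Ty [Pr [Base str]] → [Ty [Pr [Pr [Pr [Base b]] * [Base b]] * [Base str]] → [Ty [Pr [Base b]]]]]

6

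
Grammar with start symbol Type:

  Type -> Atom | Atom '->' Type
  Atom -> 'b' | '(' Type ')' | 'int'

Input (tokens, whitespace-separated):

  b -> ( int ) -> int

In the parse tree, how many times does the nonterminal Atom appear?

4

[Type [Atom b] -> [Type [Atom ( [Type [Atom int]] )] -> [Type [Atom int]]]]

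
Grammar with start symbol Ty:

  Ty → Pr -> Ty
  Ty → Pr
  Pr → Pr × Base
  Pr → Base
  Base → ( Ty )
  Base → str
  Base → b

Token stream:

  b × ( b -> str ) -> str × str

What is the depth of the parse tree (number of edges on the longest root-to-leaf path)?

[Ty [Pr [Pr [Base b]] × [Base ( [Ty [Pr [Base b]] -> [Ty [Pr [Base str]]]] )]] -> [Ty [Pr [Pr [Base str]] × [Base str]]]]

7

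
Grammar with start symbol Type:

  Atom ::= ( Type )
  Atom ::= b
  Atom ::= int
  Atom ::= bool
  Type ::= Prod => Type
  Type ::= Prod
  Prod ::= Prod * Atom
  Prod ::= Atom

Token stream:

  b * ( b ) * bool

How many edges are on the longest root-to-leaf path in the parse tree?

7

[Type [Prod [Prod [Prod [Atom b]] * [Atom ( [Type [Prod [Atom b]]] )]] * [Atom bool]]]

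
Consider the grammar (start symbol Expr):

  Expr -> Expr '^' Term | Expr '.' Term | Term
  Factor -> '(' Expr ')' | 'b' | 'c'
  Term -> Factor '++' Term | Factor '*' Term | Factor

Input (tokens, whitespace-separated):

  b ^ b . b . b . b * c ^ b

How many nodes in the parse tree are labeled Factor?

7

[Expr [Expr [Expr [Expr [Expr [Expr [Term [Factor b]]] ^ [Term [Factor b]]] . [Term [Factor b]]] . [Term [Factor b]]] . [Term [Factor b] * [Term [Factor c]]]] ^ [Term [Factor b]]]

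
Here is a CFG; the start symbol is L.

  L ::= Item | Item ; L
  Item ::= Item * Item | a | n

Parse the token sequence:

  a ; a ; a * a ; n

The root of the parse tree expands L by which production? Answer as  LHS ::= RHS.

L ::= Item ; L

[L [Item a] ; [L [Item a] ; [L [Item [Item a] * [Item a]] ; [L [Item n]]]]]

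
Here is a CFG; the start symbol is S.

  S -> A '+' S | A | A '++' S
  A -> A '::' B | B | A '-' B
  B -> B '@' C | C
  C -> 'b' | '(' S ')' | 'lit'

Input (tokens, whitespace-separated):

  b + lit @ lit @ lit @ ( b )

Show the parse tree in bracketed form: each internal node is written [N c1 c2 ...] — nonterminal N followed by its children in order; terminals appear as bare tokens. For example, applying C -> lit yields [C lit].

[S [A [B [C b]]] + [S [A [B [B [B [B [C lit]] @ [C lit]] @ [C lit]] @ [C ( [S [A [B [C b]]]] )]]]]]

S
A + S
B + S
C + S
b + S
b + A
b + B
b + B @ C
b + B @ C @ C
b + B @ C @ C @ C
b + C @ C @ C @ C
b + lit @ C @ C @ C
b + lit @ lit @ C @ C
b + lit @ lit @ lit @ C
b + lit @ lit @ lit @ ( S )
b + lit @ lit @ lit @ ( A )
b + lit @ lit @ lit @ ( B )
b + lit @ lit @ lit @ ( C )
b + lit @ lit @ lit @ ( b )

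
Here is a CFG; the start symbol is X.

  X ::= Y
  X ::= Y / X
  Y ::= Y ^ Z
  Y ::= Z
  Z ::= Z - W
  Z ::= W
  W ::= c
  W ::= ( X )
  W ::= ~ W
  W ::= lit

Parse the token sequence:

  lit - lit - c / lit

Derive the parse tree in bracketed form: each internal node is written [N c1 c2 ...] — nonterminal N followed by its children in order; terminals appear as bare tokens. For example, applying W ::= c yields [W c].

X
Y / X
Z / X
Z - W / X
Z - W - W / X
W - W - W / X
lit - W - W / X
lit - lit - W / X
lit - lit - c / X
lit - lit - c / Y
lit - lit - c / Z
lit - lit - c / W
lit - lit - c / lit

[X [Y [Z [Z [Z [W lit]] - [W lit]] - [W c]]] / [X [Y [Z [W lit]]]]]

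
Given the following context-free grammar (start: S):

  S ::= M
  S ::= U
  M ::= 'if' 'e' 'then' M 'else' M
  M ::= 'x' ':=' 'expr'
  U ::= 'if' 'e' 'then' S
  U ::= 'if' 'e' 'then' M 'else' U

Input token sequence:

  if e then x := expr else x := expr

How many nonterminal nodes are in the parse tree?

4

[S [M if e then [M x := expr] else [M x := expr]]]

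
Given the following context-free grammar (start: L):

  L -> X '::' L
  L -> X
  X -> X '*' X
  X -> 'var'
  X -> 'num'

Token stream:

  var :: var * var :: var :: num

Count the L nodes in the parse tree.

4

[L [X var] :: [L [X [X var] * [X var]] :: [L [X var] :: [L [X num]]]]]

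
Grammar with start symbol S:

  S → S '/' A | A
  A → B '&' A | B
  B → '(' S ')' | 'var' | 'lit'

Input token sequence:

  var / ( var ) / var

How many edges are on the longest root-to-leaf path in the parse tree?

[S [S [S [A [B var]]] / [A [B ( [S [A [B var]]] )]]] / [A [B var]]]

7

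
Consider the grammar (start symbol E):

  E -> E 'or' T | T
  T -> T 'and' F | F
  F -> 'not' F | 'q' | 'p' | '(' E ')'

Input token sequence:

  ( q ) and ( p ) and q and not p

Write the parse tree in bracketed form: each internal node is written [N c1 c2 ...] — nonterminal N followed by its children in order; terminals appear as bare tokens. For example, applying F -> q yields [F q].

E
T
T and F
T and F and F
T and F and F and F
F and F and F and F
( E ) and F and F and F
( T ) and F and F and F
( F ) and F and F and F
( q ) and F and F and F
( q ) and ( E ) and F and F
( q ) and ( T ) and F and F
( q ) and ( F ) and F and F
( q ) and ( p ) and F and F
( q ) and ( p ) and q and F
( q ) and ( p ) and q and not F
( q ) and ( p ) and q and not p

[E [T [T [T [T [F ( [E [T [F q]]] )]] and [F ( [E [T [F p]]] )]] and [F q]] and [F not [F p]]]]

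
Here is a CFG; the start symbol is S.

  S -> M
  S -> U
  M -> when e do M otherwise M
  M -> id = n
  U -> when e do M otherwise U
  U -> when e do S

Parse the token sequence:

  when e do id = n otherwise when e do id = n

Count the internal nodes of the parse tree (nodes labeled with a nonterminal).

[S [U when e do [M id = n] otherwise [U when e do [S [M id = n]]]]]

6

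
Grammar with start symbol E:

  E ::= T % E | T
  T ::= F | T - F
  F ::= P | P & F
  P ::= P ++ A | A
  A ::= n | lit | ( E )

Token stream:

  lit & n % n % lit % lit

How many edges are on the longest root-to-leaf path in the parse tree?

8

[E [T [F [P [A lit]] & [F [P [A n]]]]] % [E [T [F [P [A n]]]] % [E [T [F [P [A lit]]]] % [E [T [F [P [A lit]]]]]]]]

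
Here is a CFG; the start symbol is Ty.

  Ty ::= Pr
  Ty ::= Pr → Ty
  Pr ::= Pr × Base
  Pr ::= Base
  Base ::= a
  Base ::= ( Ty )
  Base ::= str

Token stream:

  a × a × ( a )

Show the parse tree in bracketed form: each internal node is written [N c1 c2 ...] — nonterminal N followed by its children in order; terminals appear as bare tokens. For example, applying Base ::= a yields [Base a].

[Ty [Pr [Pr [Pr [Base a]] × [Base a]] × [Base ( [Ty [Pr [Base a]]] )]]]

Ty
Pr
Pr × Base
Pr × Base × Base
Base × Base × Base
a × Base × Base
a × a × Base
a × a × ( Ty )
a × a × ( Pr )
a × a × ( Base )
a × a × ( a )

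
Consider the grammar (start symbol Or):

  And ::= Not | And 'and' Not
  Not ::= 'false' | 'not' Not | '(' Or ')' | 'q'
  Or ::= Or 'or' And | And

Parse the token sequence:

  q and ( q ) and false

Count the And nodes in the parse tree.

[Or [And [And [And [Not q]] and [Not ( [Or [And [Not q]]] )]] and [Not false]]]

4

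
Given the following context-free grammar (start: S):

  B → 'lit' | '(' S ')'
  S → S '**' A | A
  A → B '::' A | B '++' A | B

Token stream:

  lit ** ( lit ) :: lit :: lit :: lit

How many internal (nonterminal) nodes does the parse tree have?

[S [S [A [B lit]]] ** [A [B ( [S [A [B lit]]] )] :: [A [B lit] :: [A [B lit] :: [A [B lit]]]]]]

15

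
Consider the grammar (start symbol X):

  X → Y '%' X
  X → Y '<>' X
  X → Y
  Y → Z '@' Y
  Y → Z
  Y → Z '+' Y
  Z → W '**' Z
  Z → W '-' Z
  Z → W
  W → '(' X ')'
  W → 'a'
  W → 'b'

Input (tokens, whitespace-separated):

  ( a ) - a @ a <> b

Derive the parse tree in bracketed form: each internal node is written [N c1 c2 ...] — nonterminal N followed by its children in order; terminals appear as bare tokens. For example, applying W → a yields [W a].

X
Y <> X
Z @ Y <> X
W - Z @ Y <> X
( X ) - Z @ Y <> X
( Y ) - Z @ Y <> X
( Z ) - Z @ Y <> X
( W ) - Z @ Y <> X
( a ) - Z @ Y <> X
( a ) - W @ Y <> X
( a ) - a @ Y <> X
( a ) - a @ Z <> X
( a ) - a @ W <> X
( a ) - a @ a <> X
( a ) - a @ a <> Y
( a ) - a @ a <> Z
( a ) - a @ a <> W
( a ) - a @ a <> b

[X [Y [Z [W ( [X [Y [Z [W a]]]] )] - [Z [W a]]] @ [Y [Z [W a]]]] <> [X [Y [Z [W b]]]]]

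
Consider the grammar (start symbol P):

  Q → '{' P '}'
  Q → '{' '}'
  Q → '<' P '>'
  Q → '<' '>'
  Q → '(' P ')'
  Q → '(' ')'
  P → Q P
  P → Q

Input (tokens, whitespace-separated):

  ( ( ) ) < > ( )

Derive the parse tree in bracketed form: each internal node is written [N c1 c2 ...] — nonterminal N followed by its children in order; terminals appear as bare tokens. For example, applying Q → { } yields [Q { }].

P
Q P
( P ) P
( Q ) P
( ( ) ) P
( ( ) ) Q P
( ( ) ) < > P
( ( ) ) < > Q
( ( ) ) < > ( )

[P [Q ( [P [Q ( )]] )] [P [Q < >] [P [Q ( )]]]]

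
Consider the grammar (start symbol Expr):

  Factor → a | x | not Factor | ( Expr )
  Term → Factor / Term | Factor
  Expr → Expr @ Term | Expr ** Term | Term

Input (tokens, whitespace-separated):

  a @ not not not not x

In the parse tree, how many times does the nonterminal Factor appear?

6

[Expr [Expr [Term [Factor a]]] @ [Term [Factor not [Factor not [Factor not [Factor not [Factor x]]]]]]]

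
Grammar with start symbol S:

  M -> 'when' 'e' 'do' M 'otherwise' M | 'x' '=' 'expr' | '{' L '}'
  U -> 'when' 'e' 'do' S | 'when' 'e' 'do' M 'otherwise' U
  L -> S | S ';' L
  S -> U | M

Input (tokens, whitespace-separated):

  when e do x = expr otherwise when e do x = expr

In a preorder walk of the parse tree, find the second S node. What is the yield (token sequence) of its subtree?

x = expr

[S [U when e do [M x = expr] otherwise [U when e do [S [M x = expr]]]]]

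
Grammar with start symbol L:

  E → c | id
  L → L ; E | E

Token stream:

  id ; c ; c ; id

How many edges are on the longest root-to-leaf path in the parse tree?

5

[L [L [L [L [E id]] ; [E c]] ; [E c]] ; [E id]]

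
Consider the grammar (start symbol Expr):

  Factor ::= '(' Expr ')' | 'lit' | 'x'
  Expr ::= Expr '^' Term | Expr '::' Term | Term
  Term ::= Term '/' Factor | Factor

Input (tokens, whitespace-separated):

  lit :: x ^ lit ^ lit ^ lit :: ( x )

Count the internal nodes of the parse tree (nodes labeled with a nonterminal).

21

[Expr [Expr [Expr [Expr [Expr [Expr [Term [Factor lit]]] :: [Term [Factor x]]] ^ [Term [Factor lit]]] ^ [Term [Factor lit]]] ^ [Term [Factor lit]]] :: [Term [Factor ( [Expr [Term [Factor x]]] )]]]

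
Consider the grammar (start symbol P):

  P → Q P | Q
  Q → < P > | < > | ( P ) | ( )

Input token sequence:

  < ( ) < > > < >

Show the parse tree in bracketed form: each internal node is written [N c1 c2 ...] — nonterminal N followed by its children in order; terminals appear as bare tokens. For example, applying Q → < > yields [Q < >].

P
Q P
< P > P
< Q P > P
< ( ) P > P
< ( ) Q > P
< ( ) < > > P
< ( ) < > > Q
< ( ) < > > < >

[P [Q < [P [Q ( )] [P [Q < >]]] >] [P [Q < >]]]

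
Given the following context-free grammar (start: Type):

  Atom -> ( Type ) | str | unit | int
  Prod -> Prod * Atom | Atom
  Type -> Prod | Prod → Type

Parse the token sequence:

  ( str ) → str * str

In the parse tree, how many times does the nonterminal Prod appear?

[Type [Prod [Atom ( [Type [Prod [Atom str]]] )]] → [Type [Prod [Prod [Atom str]] * [Atom str]]]]

4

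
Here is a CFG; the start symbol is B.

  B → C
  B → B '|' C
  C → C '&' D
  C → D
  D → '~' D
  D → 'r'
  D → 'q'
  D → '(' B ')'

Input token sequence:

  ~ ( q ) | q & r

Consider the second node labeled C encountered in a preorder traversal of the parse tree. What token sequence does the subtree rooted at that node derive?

q

[B [B [C [D ~ [D ( [B [C [D q]]] )]]]] | [C [C [D q]] & [D r]]]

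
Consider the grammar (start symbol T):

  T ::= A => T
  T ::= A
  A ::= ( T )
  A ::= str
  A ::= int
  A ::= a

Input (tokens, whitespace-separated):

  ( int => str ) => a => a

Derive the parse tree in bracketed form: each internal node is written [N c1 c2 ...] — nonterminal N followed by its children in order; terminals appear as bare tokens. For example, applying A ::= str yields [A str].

[T [A ( [T [A int] => [T [A str]]] )] => [T [A a] => [T [A a]]]]

T
A => T
( T ) => T
( A => T ) => T
( int => T ) => T
( int => A ) => T
( int => str ) => T
( int => str ) => A => T
( int => str ) => a => T
( int => str ) => a => A
( int => str ) => a => a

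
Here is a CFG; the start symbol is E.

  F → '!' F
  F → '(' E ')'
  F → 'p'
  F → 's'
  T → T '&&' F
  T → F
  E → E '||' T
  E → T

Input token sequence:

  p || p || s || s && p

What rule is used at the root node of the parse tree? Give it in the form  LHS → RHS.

[E [E [E [E [T [F p]]] || [T [F p]]] || [T [F s]]] || [T [T [F s]] && [F p]]]

E → E '||' T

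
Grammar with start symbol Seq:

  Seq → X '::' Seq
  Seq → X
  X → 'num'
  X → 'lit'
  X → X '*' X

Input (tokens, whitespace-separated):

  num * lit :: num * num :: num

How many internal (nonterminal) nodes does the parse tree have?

10

[Seq [X [X num] * [X lit]] :: [Seq [X [X num] * [X num]] :: [Seq [X num]]]]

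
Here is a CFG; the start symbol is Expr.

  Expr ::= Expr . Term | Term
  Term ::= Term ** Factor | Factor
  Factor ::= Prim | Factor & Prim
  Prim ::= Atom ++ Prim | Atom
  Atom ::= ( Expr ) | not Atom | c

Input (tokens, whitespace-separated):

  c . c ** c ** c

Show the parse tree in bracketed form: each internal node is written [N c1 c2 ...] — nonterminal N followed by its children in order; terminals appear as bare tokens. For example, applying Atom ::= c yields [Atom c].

Expr
Expr . Term
Term . Term
Factor . Term
Prim . Term
Atom . Term
c . Term
c . Term ** Factor
c . Term ** Factor ** Factor
c . Factor ** Factor ** Factor
c . Prim ** Factor ** Factor
c . Atom ** Factor ** Factor
c . c ** Factor ** Factor
c . c ** Prim ** Factor
c . c ** Atom ** Factor
c . c ** c ** Factor
c . c ** c ** Prim
c . c ** c ** Atom
c . c ** c ** c

[Expr [Expr [Term [Factor [Prim [Atom c]]]]] . [Term [Term [Term [Factor [Prim [Atom c]]]] ** [Factor [Prim [Atom c]]]] ** [Factor [Prim [Atom c]]]]]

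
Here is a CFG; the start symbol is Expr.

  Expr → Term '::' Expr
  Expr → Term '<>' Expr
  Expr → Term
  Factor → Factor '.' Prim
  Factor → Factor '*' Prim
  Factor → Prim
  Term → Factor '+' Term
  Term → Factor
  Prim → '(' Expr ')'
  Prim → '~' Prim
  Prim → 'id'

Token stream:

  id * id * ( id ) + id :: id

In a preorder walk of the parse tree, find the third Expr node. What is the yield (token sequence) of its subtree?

[Expr [Term [Factor [Factor [Factor [Prim id]] * [Prim id]] * [Prim ( [Expr [Term [Factor [Prim id]]]] )]] + [Term [Factor [Prim id]]]] :: [Expr [Term [Factor [Prim id]]]]]

id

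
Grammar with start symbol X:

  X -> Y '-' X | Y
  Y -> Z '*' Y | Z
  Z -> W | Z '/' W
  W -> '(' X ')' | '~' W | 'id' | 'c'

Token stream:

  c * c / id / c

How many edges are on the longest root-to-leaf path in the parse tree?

[X [Y [Z [W c]] * [Y [Z [Z [Z [W c]] / [W id]] / [W c]]]]]

7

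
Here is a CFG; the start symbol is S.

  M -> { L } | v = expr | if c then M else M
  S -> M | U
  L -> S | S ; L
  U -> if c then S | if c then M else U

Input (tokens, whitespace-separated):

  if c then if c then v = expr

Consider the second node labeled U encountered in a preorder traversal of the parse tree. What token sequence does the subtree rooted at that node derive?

if c then v = expr

[S [U if c then [S [U if c then [S [M v = expr]]]]]]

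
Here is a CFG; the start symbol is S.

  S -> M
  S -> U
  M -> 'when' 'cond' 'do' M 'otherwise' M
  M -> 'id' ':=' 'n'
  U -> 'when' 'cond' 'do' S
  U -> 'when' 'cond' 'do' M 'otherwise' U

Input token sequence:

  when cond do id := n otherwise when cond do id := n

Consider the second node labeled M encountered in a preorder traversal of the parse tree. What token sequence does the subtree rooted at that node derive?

[S [U when cond do [M id := n] otherwise [U when cond do [S [M id := n]]]]]

id := n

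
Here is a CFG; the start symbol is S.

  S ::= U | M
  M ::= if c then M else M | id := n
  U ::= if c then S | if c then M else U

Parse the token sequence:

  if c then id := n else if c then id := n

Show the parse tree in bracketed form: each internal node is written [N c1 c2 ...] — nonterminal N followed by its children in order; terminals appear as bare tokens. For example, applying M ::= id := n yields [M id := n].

[S [U if c then [M id := n] else [U if c then [S [M id := n]]]]]

S
U
if c then M else U
if c then id := n else U
if c then id := n else if c then S
if c then id := n else if c then M
if c then id := n else if c then id := n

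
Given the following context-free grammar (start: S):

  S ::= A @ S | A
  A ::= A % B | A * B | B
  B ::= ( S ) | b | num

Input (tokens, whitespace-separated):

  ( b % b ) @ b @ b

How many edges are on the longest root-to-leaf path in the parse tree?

7

[S [A [B ( [S [A [A [B b]] % [B b]]] )]] @ [S [A [B b]] @ [S [A [B b]]]]]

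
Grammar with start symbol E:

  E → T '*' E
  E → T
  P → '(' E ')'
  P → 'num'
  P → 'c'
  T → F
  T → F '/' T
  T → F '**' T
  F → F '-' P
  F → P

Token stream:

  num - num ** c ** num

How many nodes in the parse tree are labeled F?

4

[E [T [F [F [P num]] - [P num]] ** [T [F [P c]] ** [T [F [P num]]]]]]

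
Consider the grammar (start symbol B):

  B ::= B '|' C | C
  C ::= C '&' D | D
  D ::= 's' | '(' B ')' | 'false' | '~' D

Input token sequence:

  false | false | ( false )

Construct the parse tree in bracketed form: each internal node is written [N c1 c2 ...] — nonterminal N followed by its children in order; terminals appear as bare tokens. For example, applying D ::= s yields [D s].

[B [B [B [C [D false]]] | [C [D false]]] | [C [D ( [B [C [D false]]] )]]]

B
B | C
B | C | C
C | C | C
D | C | C
false | C | C
false | D | C
false | false | C
false | false | D
false | false | ( B )
false | false | ( C )
false | false | ( D )
false | false | ( false )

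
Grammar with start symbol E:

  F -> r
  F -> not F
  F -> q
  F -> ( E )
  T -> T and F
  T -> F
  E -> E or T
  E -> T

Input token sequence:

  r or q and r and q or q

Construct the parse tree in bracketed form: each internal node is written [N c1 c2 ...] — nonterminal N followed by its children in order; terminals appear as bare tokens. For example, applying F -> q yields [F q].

E
E or T
E or T or T
T or T or T
F or T or T
r or T or T
r or T and F or T
r or T and F and F or T
r or F and F and F or T
r or q and F and F or T
r or q and r and F or T
r or q and r and q or T
r or q and r and q or F
r or q and r and q or q

[E [E [E [T [F r]]] or [T [T [T [F q]] and [F r]] and [F q]]] or [T [F q]]]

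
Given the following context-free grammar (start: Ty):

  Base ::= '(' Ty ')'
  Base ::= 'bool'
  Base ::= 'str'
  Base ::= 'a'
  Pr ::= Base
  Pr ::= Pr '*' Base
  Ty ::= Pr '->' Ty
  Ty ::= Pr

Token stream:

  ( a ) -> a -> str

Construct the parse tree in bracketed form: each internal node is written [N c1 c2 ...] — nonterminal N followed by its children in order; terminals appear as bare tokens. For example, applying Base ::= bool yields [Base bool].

[Ty [Pr [Base ( [Ty [Pr [Base a]]] )]] -> [Ty [Pr [Base a]] -> [Ty [Pr [Base str]]]]]

Ty
Pr -> Ty
Base -> Ty
( Ty ) -> Ty
( Pr ) -> Ty
( Base ) -> Ty
( a ) -> Ty
( a ) -> Pr -> Ty
( a ) -> Base -> Ty
( a ) -> a -> Ty
( a ) -> a -> Pr
( a ) -> a -> Base
( a ) -> a -> str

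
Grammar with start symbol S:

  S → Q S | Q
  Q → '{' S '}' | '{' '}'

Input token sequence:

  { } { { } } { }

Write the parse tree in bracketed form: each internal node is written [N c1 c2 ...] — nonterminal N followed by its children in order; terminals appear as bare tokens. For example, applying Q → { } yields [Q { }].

[S [Q { }] [S [Q { [S [Q { }]] }] [S [Q { }]]]]

S
Q S
{ } S
{ } Q S
{ } { S } S
{ } { Q } S
{ } { { } } S
{ } { { } } Q
{ } { { } } { }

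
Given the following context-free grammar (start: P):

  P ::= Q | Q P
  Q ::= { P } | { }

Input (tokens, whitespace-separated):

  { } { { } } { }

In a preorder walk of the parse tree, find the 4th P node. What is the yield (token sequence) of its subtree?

{ }

[P [Q { }] [P [Q { [P [Q { }]] }] [P [Q { }]]]]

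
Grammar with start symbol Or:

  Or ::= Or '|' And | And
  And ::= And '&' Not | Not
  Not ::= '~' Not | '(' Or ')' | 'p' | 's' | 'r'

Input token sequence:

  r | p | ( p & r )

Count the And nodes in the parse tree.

5

[Or [Or [Or [And [Not r]]] | [And [Not p]]] | [And [Not ( [Or [And [And [Not p]] & [Not r]]] )]]]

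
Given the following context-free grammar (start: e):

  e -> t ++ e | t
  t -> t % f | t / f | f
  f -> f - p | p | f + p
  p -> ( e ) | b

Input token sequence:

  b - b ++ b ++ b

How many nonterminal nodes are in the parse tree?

[e [t [f [f [p b]] - [p b]]] ++ [e [t [f [p b]]] ++ [e [t [f [p b]]]]]]

14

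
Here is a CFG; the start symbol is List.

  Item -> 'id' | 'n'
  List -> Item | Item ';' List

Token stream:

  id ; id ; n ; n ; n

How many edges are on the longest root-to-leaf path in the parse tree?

6

[List [Item id] ; [List [Item id] ; [List [Item n] ; [List [Item n] ; [List [Item n]]]]]]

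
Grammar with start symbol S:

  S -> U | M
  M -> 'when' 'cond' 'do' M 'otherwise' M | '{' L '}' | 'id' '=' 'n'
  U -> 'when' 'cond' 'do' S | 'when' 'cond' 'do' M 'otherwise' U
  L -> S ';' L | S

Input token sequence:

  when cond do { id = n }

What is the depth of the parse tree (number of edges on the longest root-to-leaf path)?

7

[S [U when cond do [S [M { [L [S [M id = n]]] }]]]]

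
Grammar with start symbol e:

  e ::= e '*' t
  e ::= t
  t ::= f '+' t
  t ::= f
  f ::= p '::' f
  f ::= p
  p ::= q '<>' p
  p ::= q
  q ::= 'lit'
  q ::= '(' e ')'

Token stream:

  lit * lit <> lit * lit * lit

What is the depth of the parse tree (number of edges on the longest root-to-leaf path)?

8

[e [e [e [e [t [f [p [q lit]]]]] * [t [f [p [q lit] <> [p [q lit]]]]]] * [t [f [p [q lit]]]]] * [t [f [p [q lit]]]]]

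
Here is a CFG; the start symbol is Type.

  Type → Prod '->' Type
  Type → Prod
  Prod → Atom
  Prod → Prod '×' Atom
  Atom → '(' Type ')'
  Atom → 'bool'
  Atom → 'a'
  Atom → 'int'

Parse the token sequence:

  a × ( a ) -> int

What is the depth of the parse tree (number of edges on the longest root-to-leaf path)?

6

[Type [Prod [Prod [Atom a]] × [Atom ( [Type [Prod [Atom a]]] )]] -> [Type [Prod [Atom int]]]]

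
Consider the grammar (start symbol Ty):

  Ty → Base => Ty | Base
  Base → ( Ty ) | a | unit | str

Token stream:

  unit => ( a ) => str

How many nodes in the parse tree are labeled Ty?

[Ty [Base unit] => [Ty [Base ( [Ty [Base a]] )] => [Ty [Base str]]]]

4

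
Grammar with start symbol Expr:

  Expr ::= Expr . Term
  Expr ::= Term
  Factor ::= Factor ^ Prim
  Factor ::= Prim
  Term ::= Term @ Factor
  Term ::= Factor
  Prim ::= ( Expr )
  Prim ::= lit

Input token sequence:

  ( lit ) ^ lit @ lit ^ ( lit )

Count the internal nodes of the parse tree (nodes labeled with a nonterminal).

19

[Expr [Term [Term [Factor [Factor [Prim ( [Expr [Term [Factor [Prim lit]]]] )]] ^ [Prim lit]]] @ [Factor [Factor [Prim lit]] ^ [Prim ( [Expr [Term [Factor [Prim lit]]]] )]]]]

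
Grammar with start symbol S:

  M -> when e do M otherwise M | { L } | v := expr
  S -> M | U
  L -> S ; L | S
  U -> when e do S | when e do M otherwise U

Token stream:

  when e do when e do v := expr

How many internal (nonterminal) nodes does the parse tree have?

6

[S [U when e do [S [U when e do [S [M v := expr]]]]]]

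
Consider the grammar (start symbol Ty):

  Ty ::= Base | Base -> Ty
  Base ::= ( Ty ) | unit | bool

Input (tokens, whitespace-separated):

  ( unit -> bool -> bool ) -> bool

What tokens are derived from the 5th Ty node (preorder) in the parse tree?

bool

[Ty [Base ( [Ty [Base unit] -> [Ty [Base bool] -> [Ty [Base bool]]]] )] -> [Ty [Base bool]]]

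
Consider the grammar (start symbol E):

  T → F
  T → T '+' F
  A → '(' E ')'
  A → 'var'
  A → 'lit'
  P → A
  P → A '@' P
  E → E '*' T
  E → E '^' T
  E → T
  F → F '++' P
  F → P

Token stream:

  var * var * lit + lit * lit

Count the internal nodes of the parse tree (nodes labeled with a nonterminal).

24

[E [E [E [E [T [F [P [A var]]]]] * [T [F [P [A var]]]]] * [T [T [F [P [A lit]]]] + [F [P [A lit]]]]] * [T [F [P [A lit]]]]]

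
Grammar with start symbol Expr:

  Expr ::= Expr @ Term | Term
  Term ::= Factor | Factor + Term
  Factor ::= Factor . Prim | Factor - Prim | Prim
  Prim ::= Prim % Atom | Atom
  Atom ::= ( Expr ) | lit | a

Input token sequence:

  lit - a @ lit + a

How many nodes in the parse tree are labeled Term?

[Expr [Expr [Term [Factor [Factor [Prim [Atom lit]]] - [Prim [Atom a]]]]] @ [Term [Factor [Prim [Atom lit]]] + [Term [Factor [Prim [Atom a]]]]]]

3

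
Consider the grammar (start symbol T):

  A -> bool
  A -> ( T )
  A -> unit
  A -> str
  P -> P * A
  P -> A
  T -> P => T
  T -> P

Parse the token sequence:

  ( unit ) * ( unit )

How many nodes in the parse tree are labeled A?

[T [P [P [A ( [T [P [A unit]]] )]] * [A ( [T [P [A unit]]] )]]]

4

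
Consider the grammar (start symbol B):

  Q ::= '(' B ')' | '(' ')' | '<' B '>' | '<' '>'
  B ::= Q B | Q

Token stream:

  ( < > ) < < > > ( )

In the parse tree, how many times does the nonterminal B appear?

[B [Q ( [B [Q < >]] )] [B [Q < [B [Q < >]] >] [B [Q ( )]]]]

5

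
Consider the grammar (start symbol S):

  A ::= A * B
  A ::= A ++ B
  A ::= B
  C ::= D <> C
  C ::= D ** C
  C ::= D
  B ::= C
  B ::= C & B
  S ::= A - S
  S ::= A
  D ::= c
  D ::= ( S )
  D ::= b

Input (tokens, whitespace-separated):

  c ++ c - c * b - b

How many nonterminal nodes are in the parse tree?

23

[S [A [A [B [C [D c]]]] ++ [B [C [D c]]]] - [S [A [A [B [C [D c]]]] * [B [C [D b]]]] - [S [A [B [C [D b]]]]]]]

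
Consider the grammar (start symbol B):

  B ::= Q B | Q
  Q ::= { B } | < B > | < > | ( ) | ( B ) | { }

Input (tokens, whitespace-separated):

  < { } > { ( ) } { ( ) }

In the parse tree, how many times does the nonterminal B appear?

6

[B [Q < [B [Q { }]] >] [B [Q { [B [Q ( )]] }] [B [Q { [B [Q ( )]] }]]]]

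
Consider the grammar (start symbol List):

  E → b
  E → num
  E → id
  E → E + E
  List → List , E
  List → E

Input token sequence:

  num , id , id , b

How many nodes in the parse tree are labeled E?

4

[List [List [List [List [E num]] , [E id]] , [E id]] , [E b]]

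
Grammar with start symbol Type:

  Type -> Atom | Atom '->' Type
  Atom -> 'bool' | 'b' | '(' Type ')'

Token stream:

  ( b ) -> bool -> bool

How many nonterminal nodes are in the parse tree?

8

[Type [Atom ( [Type [Atom b]] )] -> [Type [Atom bool] -> [Type [Atom bool]]]]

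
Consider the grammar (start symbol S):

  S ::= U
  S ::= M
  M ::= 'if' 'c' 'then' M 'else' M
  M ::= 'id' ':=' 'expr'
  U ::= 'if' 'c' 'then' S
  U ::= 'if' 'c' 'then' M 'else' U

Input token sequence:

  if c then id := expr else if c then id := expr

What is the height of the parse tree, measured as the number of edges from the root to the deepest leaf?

[S [U if c then [M id := expr] else [U if c then [S [M id := expr]]]]]

5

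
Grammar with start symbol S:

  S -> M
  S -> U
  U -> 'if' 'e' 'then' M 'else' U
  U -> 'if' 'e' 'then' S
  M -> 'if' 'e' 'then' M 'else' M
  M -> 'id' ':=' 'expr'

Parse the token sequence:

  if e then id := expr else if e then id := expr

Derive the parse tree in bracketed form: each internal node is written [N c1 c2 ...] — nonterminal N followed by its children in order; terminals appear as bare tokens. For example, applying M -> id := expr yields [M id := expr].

[S [U if e then [M id := expr] else [U if e then [S [M id := expr]]]]]

S
U
if e then M else U
if e then id := expr else U
if e then id := expr else if e then S
if e then id := expr else if e then M
if e then id := expr else if e then id := expr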